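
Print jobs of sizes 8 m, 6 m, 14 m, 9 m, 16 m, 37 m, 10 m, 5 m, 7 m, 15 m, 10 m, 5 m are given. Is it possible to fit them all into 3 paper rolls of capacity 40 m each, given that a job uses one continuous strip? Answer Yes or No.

Total = 142 m; ⌈142/40⌉ = 4.
At least 4 paper rolls are required, but only 3 are allowed.

No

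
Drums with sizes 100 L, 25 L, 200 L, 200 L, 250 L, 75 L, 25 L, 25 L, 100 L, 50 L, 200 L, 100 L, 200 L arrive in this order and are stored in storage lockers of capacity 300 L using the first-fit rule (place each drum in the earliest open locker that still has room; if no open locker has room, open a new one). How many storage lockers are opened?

6

  100 → locker 1 (new)  [load 100/300]
  25 → locker 1  [load 125/300]
  200 → locker 2 (new)  [load 200/300]
  200 → locker 3 (new)  [load 200/300]
  250 → locker 4 (new)  [load 250/300]
  75 → locker 1  [load 200/300]
  25 → locker 1  [load 225/300]
  25 → locker 1  [load 250/300]
  100 → locker 2  [load 300/300]
  50 → locker 1  [load 300/300]
  200 → locker 5 (new)  [load 200/300]
  100 → locker 3  [load 300/300]
  200 → locker 6 (new)  [load 200/300]
6 storage lockers opened.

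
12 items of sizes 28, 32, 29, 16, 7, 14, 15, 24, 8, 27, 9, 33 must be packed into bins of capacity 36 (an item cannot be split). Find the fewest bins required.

Total = 33 + 32 + 29 + 28 + 27 + 24 + 16 + 15 + 14 + 9 + 8 + 7 = 242.
Lower bound: ⌈242/36⌉ = 7 bins.
A packing using 8 bins:
  bin 1: 33 = 33
  bin 2: 32 = 32
  bin 3: 29 + 7 = 36
  bin 4: 28 + 8 = 36
  bin 5: 27 + 9 = 36
  bin 6: 24 = 24
  bin 7: 16 + 15 = 31
  bin 8: 14 = 14
No arrangement into 7 bins stays within capacity, so 8 is optimal.

8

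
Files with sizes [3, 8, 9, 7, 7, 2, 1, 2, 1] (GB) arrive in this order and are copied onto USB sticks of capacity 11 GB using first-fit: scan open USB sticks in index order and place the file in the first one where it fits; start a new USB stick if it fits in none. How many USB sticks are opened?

4

  3 → USB stick 1 (new)  [load 3/11]
  8 → USB stick 1  [load 11/11]
  9 → USB stick 2 (new)  [load 9/11]
  7 → USB stick 3 (new)  [load 7/11]
  7 → USB stick 4 (new)  [load 7/11]
  2 → USB stick 2  [load 11/11]
  1 → USB stick 3  [load 8/11]
  2 → USB stick 3  [load 10/11]
  1 → USB stick 3  [load 11/11]
4 USB sticks opened.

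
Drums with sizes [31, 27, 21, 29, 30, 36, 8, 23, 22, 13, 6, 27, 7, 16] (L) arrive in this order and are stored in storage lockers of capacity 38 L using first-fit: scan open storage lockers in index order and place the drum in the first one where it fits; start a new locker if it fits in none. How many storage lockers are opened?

9

  31 → locker 1 (new)  [load 31/38]
  27 → locker 2 (new)  [load 27/38]
  21 → locker 3 (new)  [load 21/38]
  29 → locker 4 (new)  [load 29/38]
  30 → locker 5 (new)  [load 30/38]
  36 → locker 6 (new)  [load 36/38]
  8 → locker 2  [load 35/38]
  23 → locker 7 (new)  [load 23/38]
  22 → locker 8 (new)  [load 22/38]
  13 → locker 3  [load 34/38]
  6 → locker 1  [load 37/38]
  27 → locker 9 (new)  [load 27/38]
  7 → locker 4  [load 36/38]
  16 → locker 8  [load 38/38]
9 storage lockers opened.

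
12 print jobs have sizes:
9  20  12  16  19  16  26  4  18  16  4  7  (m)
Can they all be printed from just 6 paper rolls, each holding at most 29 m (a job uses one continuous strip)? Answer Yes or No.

Total = 167 m; ⌈167/29⌉ = 6.
7 print jobs each exceed half the capacity and cannot share a roll, forcing at least 7 paper rolls.
At least 7 paper rolls are required, but only 6 are allowed.

No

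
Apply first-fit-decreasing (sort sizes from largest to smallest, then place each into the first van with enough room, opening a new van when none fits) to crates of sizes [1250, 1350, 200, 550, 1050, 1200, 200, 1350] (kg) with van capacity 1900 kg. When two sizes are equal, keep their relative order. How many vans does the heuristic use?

Sorted descending: 1350, 1350, 1250, 1200, 1050, 550, 200, 200.
  1350 → van 1 (new)  [load 1350/1900]
  1350 → van 2 (new)  [load 1350/1900]
  1250 → van 3 (new)  [load 1250/1900]
  1200 → van 4 (new)  [load 1200/1900]
  1050 → van 5 (new)  [load 1050/1900]
  550 → van 1  [load 1900/1900]
  200 → van 2  [load 1550/1900]
  200 → van 2  [load 1750/1900]
5 vans opened.

5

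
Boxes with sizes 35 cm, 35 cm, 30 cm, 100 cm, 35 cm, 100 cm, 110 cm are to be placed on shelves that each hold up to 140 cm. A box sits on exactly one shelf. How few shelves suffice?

Total = 110 + 100 + 100 + 35 + 35 + 35 + 30 = 445 cm.
Lower bound: ⌈445/140⌉ = 4 shelves.
A packing using 4 shelves:
  shelf 1: 110 + 30 = 140
  shelf 2: 100 + 35 = 135
  shelf 3: 100 + 35 = 135
  shelf 4: 35 = 35
This matches the lower bound, so 4 is optimal.

4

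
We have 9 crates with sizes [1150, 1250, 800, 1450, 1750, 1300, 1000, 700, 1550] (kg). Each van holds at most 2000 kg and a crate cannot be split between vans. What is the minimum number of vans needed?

7

Total = 1750 + 1550 + 1450 + 1300 + 1250 + 1150 + 1000 + 800 + 700 = 10950 kg.
Lower bound: ⌈10950/2000⌉ = 6 vans.
A packing using 7 vans:
  van 1: 1750 = 1750
  van 2: 1550 = 1550
  van 3: 1450 = 1450
  van 4: 1300 + 700 = 2000
  van 5: 1250 = 1250
  van 6: 1150 + 800 = 1950
  van 7: 1000 = 1000
No arrangement into 6 vans stays within capacity, so 7 is optimal.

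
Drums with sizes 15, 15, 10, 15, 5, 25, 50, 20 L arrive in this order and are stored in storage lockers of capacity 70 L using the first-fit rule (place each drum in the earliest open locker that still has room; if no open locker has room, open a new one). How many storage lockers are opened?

  15 → locker 1 (new)  [load 15/70]
  15 → locker 1  [load 30/70]
  10 → locker 1  [load 40/70]
  15 → locker 1  [load 55/70]
  5 → locker 1  [load 60/70]
  25 → locker 2 (new)  [load 25/70]
  50 → locker 3 (new)  [load 50/70]
  20 → locker 2  [load 45/70]
3 storage lockers opened.

3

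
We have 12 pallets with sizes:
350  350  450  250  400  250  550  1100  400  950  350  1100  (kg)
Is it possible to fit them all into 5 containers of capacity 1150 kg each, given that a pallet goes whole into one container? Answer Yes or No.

Total = 6500 kg; ⌈6500/1150⌉ = 6.
At least 6 containers are required, but only 5 are allowed.

No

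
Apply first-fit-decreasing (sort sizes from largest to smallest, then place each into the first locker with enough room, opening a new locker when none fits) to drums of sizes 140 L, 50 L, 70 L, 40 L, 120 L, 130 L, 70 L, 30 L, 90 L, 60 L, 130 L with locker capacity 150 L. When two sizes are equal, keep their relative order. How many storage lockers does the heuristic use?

Sorted descending: 140, 130, 130, 120, 90, 70, 70, 60, 50, 40, 30.
  140 → locker 1 (new)  [load 140/150]
  130 → locker 2 (new)  [load 130/150]
  130 → locker 3 (new)  [load 130/150]
  120 → locker 4 (new)  [load 120/150]
  90 → locker 5 (new)  [load 90/150]
  70 → locker 6 (new)  [load 70/150]
  70 → locker 6  [load 140/150]
  60 → locker 5  [load 150/150]
  50 → locker 7 (new)  [load 50/150]
  40 → locker 7  [load 90/150]
  30 → locker 4  [load 150/150]
7 storage lockers opened.

7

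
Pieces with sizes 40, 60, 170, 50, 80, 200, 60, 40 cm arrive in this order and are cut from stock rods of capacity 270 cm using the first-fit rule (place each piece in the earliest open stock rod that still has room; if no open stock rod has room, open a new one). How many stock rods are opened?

3

  40 → stock rod 1 (new)  [load 40/270]
  60 → stock rod 1  [load 100/270]
  170 → stock rod 1  [load 270/270]
  50 → stock rod 2 (new)  [load 50/270]
  80 → stock rod 2  [load 130/270]
  200 → stock rod 3 (new)  [load 200/270]
  60 → stock rod 2  [load 190/270]
  40 → stock rod 2  [load 230/270]
3 stock rods opened.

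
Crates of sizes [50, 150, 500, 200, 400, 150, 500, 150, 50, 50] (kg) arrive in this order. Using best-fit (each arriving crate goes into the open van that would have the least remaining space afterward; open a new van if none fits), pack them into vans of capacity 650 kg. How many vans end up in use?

  50 → van 1 (new)  [load 50/650]
  150 → van 1  [load 200/650]
  500 → van 2 (new)  [load 500/650]
  200 → van 1  [load 400/650]
  400 → van 3 (new)  [load 400/650]
  150 → van 2  [load 650/650]
  500 → van 4 (new)  [load 500/650]
  150 → van 4  [load 650/650]
  50 → van 1  [load 450/650]
  50 → van 1  [load 500/650]
4 vans opened.

4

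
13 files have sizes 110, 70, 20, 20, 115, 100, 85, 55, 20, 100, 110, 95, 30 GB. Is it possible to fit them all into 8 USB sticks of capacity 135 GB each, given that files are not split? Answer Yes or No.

Yes

A valid assignment using 8 USB sticks:
  USB stick 1: 115 + 20 = 135
  USB stick 2: 110 + 20 = 130
  USB stick 3: 110 + 20 = 130
  USB stick 4: 100 + 30 = 130
  USB stick 5: 100 = 100
  USB stick 6: 95 = 95
  USB stick 7: 85 = 85
  USB stick 8: 70 + 55 = 125
Every load is within 135 GB, so 8 USB sticks suffice.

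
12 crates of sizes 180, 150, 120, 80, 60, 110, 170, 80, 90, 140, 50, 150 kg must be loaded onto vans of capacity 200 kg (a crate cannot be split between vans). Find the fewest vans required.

8

Total = 180 + 170 + 150 + 150 + 140 + 120 + 110 + 90 + 80 + 80 + 60 + 50 = 1380 kg.
Lower bound: ⌈1380/200⌉ = 7 vans.
A packing using 8 vans:
  van 1: 180 = 180
  van 2: 170 = 170
  van 3: 150 + 50 = 200
  van 4: 150 = 150
  van 5: 140 + 60 = 200
  van 6: 120 + 80 = 200
  van 7: 110 + 90 = 200
  van 8: 80 = 80
No arrangement into 7 vans stays within capacity, so 8 is optimal.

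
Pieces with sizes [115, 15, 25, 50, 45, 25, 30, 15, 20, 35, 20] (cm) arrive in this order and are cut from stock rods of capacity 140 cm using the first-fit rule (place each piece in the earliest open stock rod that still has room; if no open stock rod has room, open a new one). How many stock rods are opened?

  115 → stock rod 1 (new)  [load 115/140]
  15 → stock rod 1  [load 130/140]
  25 → stock rod 2 (new)  [load 25/140]
  50 → stock rod 2  [load 75/140]
  45 → stock rod 2  [load 120/140]
  25 → stock rod 3 (new)  [load 25/140]
  30 → stock rod 3  [load 55/140]
  15 → stock rod 2  [load 135/140]
  20 → stock rod 3  [load 75/140]
  35 → stock rod 3  [load 110/140]
  20 → stock rod 3  [load 130/140]
3 stock rods opened.

3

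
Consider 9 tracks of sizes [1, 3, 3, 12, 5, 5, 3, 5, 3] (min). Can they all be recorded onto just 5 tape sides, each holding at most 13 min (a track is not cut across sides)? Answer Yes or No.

Yes

A valid assignment using 4 tape sides:
  side 1: 12 + 1 = 13
  side 2: 5 + 5 + 3 = 13
  side 3: 5 + 3 + 3 = 11
  side 4: 3 = 3
That uses only 4 ≤ 5, so 5 tape sides are enough.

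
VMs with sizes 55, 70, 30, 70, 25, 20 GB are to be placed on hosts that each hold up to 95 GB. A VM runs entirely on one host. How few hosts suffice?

3

Total = 70 + 70 + 55 + 30 + 25 + 20 = 270 GB.
Lower bound: ⌈270/95⌉ = 3 hosts.
A packing using 3 hosts:
  host 1: 70 + 25 = 95
  host 2: 70 + 20 = 90
  host 3: 55 + 30 = 85
This matches the lower bound, so 3 is optimal.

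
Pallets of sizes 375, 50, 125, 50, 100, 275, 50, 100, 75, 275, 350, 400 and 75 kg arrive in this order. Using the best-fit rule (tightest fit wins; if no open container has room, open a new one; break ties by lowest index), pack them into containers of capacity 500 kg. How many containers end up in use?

5

  375 → container 1 (new)  [load 375/500]
  50 → container 1  [load 425/500]
  125 → container 2 (new)  [load 125/500]
  50 → container 1  [load 475/500]
  100 → container 2  [load 225/500]
  275 → container 2  [load 500/500]
  50 → container 3 (new)  [load 50/500]
  100 → container 3  [load 150/500]
  75 → container 3  [load 225/500]
  275 → container 3  [load 500/500]
  350 → container 4 (new)  [load 350/500]
  400 → container 5 (new)  [load 400/500]
  75 → container 5  [load 475/500]
5 containers opened.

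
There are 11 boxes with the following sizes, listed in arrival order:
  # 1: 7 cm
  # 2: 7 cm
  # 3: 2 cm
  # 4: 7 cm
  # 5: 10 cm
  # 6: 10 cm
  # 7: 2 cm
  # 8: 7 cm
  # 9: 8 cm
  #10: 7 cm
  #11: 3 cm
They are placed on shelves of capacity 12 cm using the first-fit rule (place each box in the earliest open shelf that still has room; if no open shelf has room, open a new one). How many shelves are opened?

8

  7 → shelf 1 (new)  [load 7/12]
  7 → shelf 2 (new)  [load 7/12]
  2 → shelf 1  [load 9/12]
  7 → shelf 3 (new)  [load 7/12]
  10 → shelf 4 (new)  [load 10/12]
  10 → shelf 5 (new)  [load 10/12]
  2 → shelf 1  [load 11/12]
  7 → shelf 6 (new)  [load 7/12]
  8 → shelf 7 (new)  [load 8/12]
  7 → shelf 8 (new)  [load 7/12]
  3 → shelf 2  [load 10/12]
8 shelves opened.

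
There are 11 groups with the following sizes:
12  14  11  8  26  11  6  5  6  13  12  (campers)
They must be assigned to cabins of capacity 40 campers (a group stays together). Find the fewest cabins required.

Total = 26 + 14 + 13 + 12 + 12 + 11 + 11 + 8 + 6 + 6 + 5 = 124 campers.
Lower bound: ⌈124/40⌉ = 4 cabins.
A packing using 4 cabins:
  cabin 1: 26 + 14 = 40
  cabin 2: 13 + 12 + 12 = 37
  cabin 3: 11 + 11 + 8 + 6 = 36
  cabin 4: 6 + 5 = 11
This matches the lower bound, so 4 is optimal.

4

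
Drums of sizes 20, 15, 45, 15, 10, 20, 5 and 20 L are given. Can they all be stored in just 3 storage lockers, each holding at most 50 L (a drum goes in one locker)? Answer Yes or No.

Yes

A valid assignment using 3 storage lockers:
  locker 1: 45 + 5 = 50
  locker 2: 20 + 20 + 10 = 50
  locker 3: 20 + 15 + 15 = 50
Every load is within 50 L, so 3 storage lockers suffice.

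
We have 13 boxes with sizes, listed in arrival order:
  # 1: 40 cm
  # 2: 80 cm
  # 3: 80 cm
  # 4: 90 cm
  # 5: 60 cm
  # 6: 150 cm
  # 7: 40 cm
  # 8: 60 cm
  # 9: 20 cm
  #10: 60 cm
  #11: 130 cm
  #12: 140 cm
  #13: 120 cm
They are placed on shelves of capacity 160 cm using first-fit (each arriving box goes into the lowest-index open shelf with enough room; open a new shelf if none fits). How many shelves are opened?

8

  40 → shelf 1 (new)  [load 40/160]
  80 → shelf 1  [load 120/160]
  80 → shelf 2 (new)  [load 80/160]
  90 → shelf 3 (new)  [load 90/160]
  60 → shelf 2  [load 140/160]
  150 → shelf 4 (new)  [load 150/160]
  40 → shelf 1  [load 160/160]
  60 → shelf 3  [load 150/160]
  20 → shelf 2  [load 160/160]
  60 → shelf 5 (new)  [load 60/160]
  130 → shelf 6 (new)  [load 130/160]
  140 → shelf 7 (new)  [load 140/160]
  120 → shelf 8 (new)  [load 120/160]
8 shelves opened.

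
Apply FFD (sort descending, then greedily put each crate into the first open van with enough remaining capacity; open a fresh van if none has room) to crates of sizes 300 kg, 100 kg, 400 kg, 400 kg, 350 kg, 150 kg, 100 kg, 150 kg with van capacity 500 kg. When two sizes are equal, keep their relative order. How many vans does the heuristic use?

4

Sorted descending: 400, 400, 350, 300, 150, 150, 100, 100.
  400 → van 1 (new)  [load 400/500]
  400 → van 2 (new)  [load 400/500]
  350 → van 3 (new)  [load 350/500]
  300 → van 4 (new)  [load 300/500]
  150 → van 3  [load 500/500]
  150 → van 4  [load 450/500]
  100 → van 1  [load 500/500]
  100 → van 2  [load 500/500]
4 vans opened.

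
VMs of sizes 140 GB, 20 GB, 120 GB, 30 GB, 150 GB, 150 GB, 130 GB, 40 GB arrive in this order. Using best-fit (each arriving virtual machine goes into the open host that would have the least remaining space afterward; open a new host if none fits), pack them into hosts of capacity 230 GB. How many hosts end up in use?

  140 → host 1 (new)  [load 140/230]
  20 → host 1  [load 160/230]
  120 → host 2 (new)  [load 120/230]
  30 → host 1  [load 190/230]
  150 → host 3 (new)  [load 150/230]
  150 → host 4 (new)  [load 150/230]
  130 → host 5 (new)  [load 130/230]
  40 → host 1  [load 230/230]
5 hosts opened.

5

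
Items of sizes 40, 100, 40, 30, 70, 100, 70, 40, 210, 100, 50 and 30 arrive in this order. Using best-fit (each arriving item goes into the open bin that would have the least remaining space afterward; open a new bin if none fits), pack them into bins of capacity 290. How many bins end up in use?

4

  40 → bin 1 (new)  [load 40/290]
  100 → bin 1  [load 140/290]
  40 → bin 1  [load 180/290]
  30 → bin 1  [load 210/290]
  70 → bin 1  [load 280/290]
  100 → bin 2 (new)  [load 100/290]
  70 → bin 2  [load 170/290]
  40 → bin 2  [load 210/290]
  210 → bin 3 (new)  [load 210/290]
  100 → bin 4 (new)  [load 100/290]
  50 → bin 2  [load 260/290]
  30 → bin 2  [load 290/290]
4 bins opened.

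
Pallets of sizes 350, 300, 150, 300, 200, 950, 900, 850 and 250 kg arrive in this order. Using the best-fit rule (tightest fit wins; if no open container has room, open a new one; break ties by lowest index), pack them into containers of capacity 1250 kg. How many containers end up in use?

  350 → container 1 (new)  [load 350/1250]
  300 → container 1  [load 650/1250]
  150 → container 1  [load 800/1250]
  300 → container 1  [load 1100/1250]
  200 → container 2 (new)  [load 200/1250]
  950 → container 2  [load 1150/1250]
  900 → container 3 (new)  [load 900/1250]
  850 → container 4 (new)  [load 850/1250]
  250 → container 3  [load 1150/1250]
4 containers opened.

4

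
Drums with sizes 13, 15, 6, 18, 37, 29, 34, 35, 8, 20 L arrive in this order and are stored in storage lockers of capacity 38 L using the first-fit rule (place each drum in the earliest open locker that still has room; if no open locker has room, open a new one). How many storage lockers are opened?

7

  13 → locker 1 (new)  [load 13/38]
  15 → locker 1  [load 28/38]
  6 → locker 1  [load 34/38]
  18 → locker 2 (new)  [load 18/38]
  37 → locker 3 (new)  [load 37/38]
  29 → locker 4 (new)  [load 29/38]
  34 → locker 5 (new)  [load 34/38]
  35 → locker 6 (new)  [load 35/38]
  8 → locker 2  [load 26/38]
  20 → locker 7 (new)  [load 20/38]
7 storage lockers opened.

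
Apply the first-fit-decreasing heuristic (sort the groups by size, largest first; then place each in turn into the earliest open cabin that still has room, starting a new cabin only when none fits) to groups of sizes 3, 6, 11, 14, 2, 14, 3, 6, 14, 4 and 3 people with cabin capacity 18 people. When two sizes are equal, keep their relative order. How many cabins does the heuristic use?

Sorted descending: 14, 14, 14, 11, 6, 6, 4, 3, 3, 3, 2.
  14 → cabin 1 (new)  [load 14/18]
  14 → cabin 2 (new)  [load 14/18]
  14 → cabin 3 (new)  [load 14/18]
  11 → cabin 4 (new)  [load 11/18]
  6 → cabin 4  [load 17/18]
  6 → cabin 5 (new)  [load 6/18]
  4 → cabin 1  [load 18/18]
  3 → cabin 2  [load 17/18]
  3 → cabin 3  [load 17/18]
  3 → cabin 5  [load 9/18]
  2 → cabin 5  [load 11/18]
5 cabins opened.

5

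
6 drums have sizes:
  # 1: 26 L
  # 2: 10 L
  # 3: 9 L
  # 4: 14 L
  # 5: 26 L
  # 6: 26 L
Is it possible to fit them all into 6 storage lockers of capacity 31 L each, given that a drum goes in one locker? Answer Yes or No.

Yes

A valid assignment using 5 storage lockers:
  locker 1: 26 = 26
  locker 2: 26 = 26
  locker 3: 26 = 26
  locker 4: 14 + 10 = 24
  locker 5: 9 = 9
That uses only 5 ≤ 6, so 6 storage lockers are enough.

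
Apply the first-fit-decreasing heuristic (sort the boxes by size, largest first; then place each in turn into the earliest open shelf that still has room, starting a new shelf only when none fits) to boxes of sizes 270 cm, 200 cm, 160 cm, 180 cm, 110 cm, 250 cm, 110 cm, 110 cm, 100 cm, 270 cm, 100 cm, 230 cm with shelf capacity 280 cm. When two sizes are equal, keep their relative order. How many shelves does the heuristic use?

Sorted descending: 270, 270, 250, 230, 200, 180, 160, 110, 110, 110, 100, 100.
  270 → shelf 1 (new)  [load 270/280]
  270 → shelf 2 (new)  [load 270/280]
  250 → shelf 3 (new)  [load 250/280]
  230 → shelf 4 (new)  [load 230/280]
  200 → shelf 5 (new)  [load 200/280]
  180 → shelf 6 (new)  [load 180/280]
  160 → shelf 7 (new)  [load 160/280]
  110 → shelf 7  [load 270/280]
  110 → shelf 8 (new)  [load 110/280]
  110 → shelf 8  [load 220/280]
  100 → shelf 6  [load 280/280]
  100 → shelf 9 (new)  [load 100/280]
9 shelves opened.

9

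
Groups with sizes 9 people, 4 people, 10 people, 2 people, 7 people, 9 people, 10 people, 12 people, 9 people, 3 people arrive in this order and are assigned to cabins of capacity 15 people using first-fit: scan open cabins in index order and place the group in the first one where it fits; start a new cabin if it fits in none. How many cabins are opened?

7

  9 → cabin 1 (new)  [load 9/15]
  4 → cabin 1  [load 13/15]
  10 → cabin 2 (new)  [load 10/15]
  2 → cabin 1  [load 15/15]
  7 → cabin 3 (new)  [load 7/15]
  9 → cabin 4 (new)  [load 9/15]
  10 → cabin 5 (new)  [load 10/15]
  12 → cabin 6 (new)  [load 12/15]
  9 → cabin 7 (new)  [load 9/15]
  3 → cabin 2  [load 13/15]
7 cabins opened.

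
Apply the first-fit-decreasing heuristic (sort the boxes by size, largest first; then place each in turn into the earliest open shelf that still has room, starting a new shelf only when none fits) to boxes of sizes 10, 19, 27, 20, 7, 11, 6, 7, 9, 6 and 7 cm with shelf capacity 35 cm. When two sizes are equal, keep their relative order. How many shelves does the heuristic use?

4

Sorted descending: 27, 20, 19, 11, 10, 9, 7, 7, 7, 6, 6.
  27 → shelf 1 (new)  [load 27/35]
  20 → shelf 2 (new)  [load 20/35]
  19 → shelf 3 (new)  [load 19/35]
  11 → shelf 2  [load 31/35]
  10 → shelf 3  [load 29/35]
  9 → shelf 4 (new)  [load 9/35]
  7 → shelf 1  [load 34/35]
  7 → shelf 4  [load 16/35]
  7 → shelf 4  [load 23/35]
  6 → shelf 3  [load 35/35]
  6 → shelf 4  [load 29/35]
4 shelves opened.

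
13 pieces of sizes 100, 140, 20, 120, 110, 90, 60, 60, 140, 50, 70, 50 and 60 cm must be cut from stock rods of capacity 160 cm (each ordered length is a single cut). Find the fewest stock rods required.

8

Total = 140 + 140 + 120 + 110 + 100 + 90 + 70 + 60 + 60 + 60 + 50 + 50 + 20 = 1070 cm.
Lower bound: ⌈1070/160⌉ = 7 stock rods.
A packing using 8 stock rods:
  stock rod 1: 140 + 20 = 160
  stock rod 2: 140 = 140
  stock rod 3: 120 = 120
  stock rod 4: 110 + 50 = 160
  stock rod 5: 100 + 60 = 160
  stock rod 6: 90 + 70 = 160
  stock rod 7: 60 + 60 = 120
  stock rod 8: 50 = 50
No arrangement into 7 stock rods stays within capacity, so 8 is optimal.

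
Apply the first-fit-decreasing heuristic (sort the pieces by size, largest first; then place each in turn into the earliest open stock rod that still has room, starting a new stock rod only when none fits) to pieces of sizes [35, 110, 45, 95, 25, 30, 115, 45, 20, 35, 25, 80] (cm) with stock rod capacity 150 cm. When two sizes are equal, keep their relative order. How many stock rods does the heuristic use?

Sorted descending: 115, 110, 95, 80, 45, 45, 35, 35, 30, 25, 25, 20.
  115 → stock rod 1 (new)  [load 115/150]
  110 → stock rod 2 (new)  [load 110/150]
  95 → stock rod 3 (new)  [load 95/150]
  80 → stock rod 4 (new)  [load 80/150]
  45 → stock rod 3  [load 140/150]
  45 → stock rod 4  [load 125/150]
  35 → stock rod 1  [load 150/150]
  35 → stock rod 2  [load 145/150]
  30 → stock rod 5 (new)  [load 30/150]
  25 → stock rod 4  [load 150/150]
  25 → stock rod 5  [load 55/150]
  20 → stock rod 5  [load 75/150]
5 stock rods opened.

5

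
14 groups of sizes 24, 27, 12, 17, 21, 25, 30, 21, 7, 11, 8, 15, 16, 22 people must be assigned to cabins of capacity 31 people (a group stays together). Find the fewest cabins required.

10

Total = 30 + 27 + 25 + 24 + 22 + 21 + 21 + 17 + 16 + 15 + 12 + 11 + 8 + 7 = 256 people.
Lower bound: ⌈256/31⌉ = 9 cabins.
A packing using 10 cabins:
  cabin 1: 30 = 30
  cabin 2: 27 = 27
  cabin 3: 25 = 25
  cabin 4: 24 + 7 = 31
  cabin 5: 22 + 8 = 30
  cabin 6: 21 = 21
  cabin 7: 21 = 21
  cabin 8: 17 + 12 = 29
  cabin 9: 16 + 15 = 31
  cabin 10: 11 = 11
No arrangement into 9 cabins stays within capacity, so 10 is optimal.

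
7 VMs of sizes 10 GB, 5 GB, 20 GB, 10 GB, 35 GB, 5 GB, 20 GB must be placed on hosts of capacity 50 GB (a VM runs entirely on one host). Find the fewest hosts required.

3

Total = 35 + 20 + 20 + 10 + 10 + 5 + 5 = 105 GB.
Lower bound: ⌈105/50⌉ = 3 hosts.
A packing using 3 hosts:
  host 1: 35 + 10 + 5 = 50
  host 2: 20 + 20 + 10 = 50
  host 3: 5 = 5
This matches the lower bound, so 3 is optimal.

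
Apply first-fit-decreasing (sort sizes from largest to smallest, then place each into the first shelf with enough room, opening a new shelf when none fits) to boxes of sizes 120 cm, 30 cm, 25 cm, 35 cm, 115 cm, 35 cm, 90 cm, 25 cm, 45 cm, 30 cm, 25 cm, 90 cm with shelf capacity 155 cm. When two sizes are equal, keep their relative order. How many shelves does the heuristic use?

5

Sorted descending: 120, 115, 90, 90, 45, 35, 35, 30, 30, 25, 25, 25.
  120 → shelf 1 (new)  [load 120/155]
  115 → shelf 2 (new)  [load 115/155]
  90 → shelf 3 (new)  [load 90/155]
  90 → shelf 4 (new)  [load 90/155]
  45 → shelf 3  [load 135/155]
  35 → shelf 1  [load 155/155]
  35 → shelf 2  [load 150/155]
  30 → shelf 4  [load 120/155]
  30 → shelf 4  [load 150/155]
  25 → shelf 5 (new)  [load 25/155]
  25 → shelf 5  [load 50/155]
  25 → shelf 5  [load 75/155]
5 shelves opened.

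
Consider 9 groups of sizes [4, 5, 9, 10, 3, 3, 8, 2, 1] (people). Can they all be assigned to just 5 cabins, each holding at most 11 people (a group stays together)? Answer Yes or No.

Yes

A valid assignment using 5 cabins:
  cabin 1: 10 + 1 = 11
  cabin 2: 9 + 2 = 11
  cabin 3: 8 + 3 = 11
  cabin 4: 5 + 4 = 9
  cabin 5: 3 = 3
Every load is within 11 people, so 5 cabins suffice.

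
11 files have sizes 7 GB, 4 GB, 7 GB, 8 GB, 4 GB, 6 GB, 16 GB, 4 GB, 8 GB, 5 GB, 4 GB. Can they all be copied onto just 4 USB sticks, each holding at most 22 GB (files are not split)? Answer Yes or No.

A valid assignment using 4 USB sticks:
  USB stick 1: 16 + 6 = 22
  USB stick 2: 8 + 8 + 5 = 21
  USB stick 3: 7 + 7 + 4 + 4 = 22
  USB stick 4: 4 + 4 = 8
Every load is within 22 GB, so 4 USB sticks suffice.

Yes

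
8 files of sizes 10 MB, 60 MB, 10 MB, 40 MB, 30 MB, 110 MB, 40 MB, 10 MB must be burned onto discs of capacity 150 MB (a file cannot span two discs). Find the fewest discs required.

Total = 110 + 60 + 40 + 40 + 30 + 10 + 10 + 10 = 310 MB.
Lower bound: ⌈310/150⌉ = 3 discs.
A packing using 3 discs:
  disc 1: 110 + 40 = 150
  disc 2: 60 + 40 + 30 + 10 + 10 = 150
  disc 3: 10 = 10
This matches the lower bound, so 3 is optimal.

3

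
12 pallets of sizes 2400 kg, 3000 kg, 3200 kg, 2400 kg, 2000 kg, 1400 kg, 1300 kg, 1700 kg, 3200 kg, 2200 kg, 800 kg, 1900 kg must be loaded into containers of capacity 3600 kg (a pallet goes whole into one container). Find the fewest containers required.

Total = 3200 + 3200 + 3000 + 2400 + 2400 + 2200 + 2000 + 1900 + 1700 + 1400 + 1300 + 800 = 25500 kg.
Lower bound: ⌈25500/3600⌉ = 8 containers.
A packing using 8 containers:
  container 1: 3200 = 3200
  container 2: 3200 = 3200
  container 3: 3000 = 3000
  container 4: 2400 + 800 = 3200
  container 5: 2400 = 2400
  container 6: 2200 + 1400 = 3600
  container 7: 2000 + 1300 = 3300
  container 8: 1900 + 1700 = 3600
This matches the lower bound, so 8 is optimal.

8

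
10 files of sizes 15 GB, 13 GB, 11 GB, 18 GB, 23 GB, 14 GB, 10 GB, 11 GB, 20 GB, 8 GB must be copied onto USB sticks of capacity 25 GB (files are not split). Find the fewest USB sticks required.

7

Total = 23 + 20 + 18 + 15 + 14 + 13 + 11 + 11 + 10 + 8 = 143 GB.
Lower bound: ⌈143/25⌉ = 6 USB sticks.
A packing using 7 USB sticks:
  USB stick 1: 23 = 23
  USB stick 2: 20 = 20
  USB stick 3: 18 = 18
  USB stick 4: 15 + 10 = 25
  USB stick 5: 14 + 11 = 25
  USB stick 6: 13 + 11 = 24
  USB stick 7: 8 = 8
No arrangement into 6 USB sticks stays within capacity, so 7 is optimal.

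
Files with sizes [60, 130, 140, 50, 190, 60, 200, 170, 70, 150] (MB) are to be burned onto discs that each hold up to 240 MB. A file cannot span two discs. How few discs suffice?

Total = 200 + 190 + 170 + 150 + 140 + 130 + 70 + 60 + 60 + 50 = 1220 MB.
Lower bound: ⌈1220/240⌉ = 6 discs.
A packing using 6 discs:
  disc 1: 200 = 200
  disc 2: 190 + 50 = 240
  disc 3: 170 + 70 = 240
  disc 4: 150 + 60 = 210
  disc 5: 140 + 60 = 200
  disc 6: 130 = 130
This matches the lower bound, so 6 is optimal.

6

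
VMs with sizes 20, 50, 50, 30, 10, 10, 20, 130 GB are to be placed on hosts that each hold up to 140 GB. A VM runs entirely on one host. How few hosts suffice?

3

Total = 130 + 50 + 50 + 30 + 20 + 20 + 10 + 10 = 320 GB.
Lower bound: ⌈320/140⌉ = 3 hosts.
A packing using 3 hosts:
  host 1: 130 + 10 = 140
  host 2: 50 + 50 + 30 + 10 = 140
  host 3: 20 + 20 = 40
This matches the lower bound, so 3 is optimal.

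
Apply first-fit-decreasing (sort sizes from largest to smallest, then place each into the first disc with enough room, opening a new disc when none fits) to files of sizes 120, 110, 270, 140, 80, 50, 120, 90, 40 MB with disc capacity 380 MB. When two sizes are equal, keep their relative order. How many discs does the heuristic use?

Sorted descending: 270, 140, 120, 120, 110, 90, 80, 50, 40.
  270 → disc 1 (new)  [load 270/380]
  140 → disc 2 (new)  [load 140/380]
  120 → disc 2  [load 260/380]
  120 → disc 2  [load 380/380]
  110 → disc 1  [load 380/380]
  90 → disc 3 (new)  [load 90/380]
  80 → disc 3  [load 170/380]
  50 → disc 3  [load 220/380]
  40 → disc 3  [load 260/380]
3 discs opened.

3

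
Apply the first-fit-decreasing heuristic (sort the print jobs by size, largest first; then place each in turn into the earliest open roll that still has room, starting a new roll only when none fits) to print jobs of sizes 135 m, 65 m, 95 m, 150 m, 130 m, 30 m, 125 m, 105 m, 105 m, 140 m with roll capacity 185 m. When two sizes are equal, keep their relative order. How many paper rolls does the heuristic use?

Sorted descending: 150, 140, 135, 130, 125, 105, 105, 95, 65, 30.
  150 → roll 1 (new)  [load 150/185]
  140 → roll 2 (new)  [load 140/185]
  135 → roll 3 (new)  [load 135/185]
  130 → roll 4 (new)  [load 130/185]
  125 → roll 5 (new)  [load 125/185]
  105 → roll 6 (new)  [load 105/185]
  105 → roll 7 (new)  [load 105/185]
  95 → roll 8 (new)  [load 95/185]
  65 → roll 6  [load 170/185]
  30 → roll 1  [load 180/185]
8 paper rolls opened.

8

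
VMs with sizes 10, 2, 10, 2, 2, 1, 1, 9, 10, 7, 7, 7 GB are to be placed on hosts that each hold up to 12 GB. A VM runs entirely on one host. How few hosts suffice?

7

Total = 10 + 10 + 10 + 9 + 7 + 7 + 7 + 2 + 2 + 2 + 1 + 1 = 68 GB.
Lower bound: ⌈68/12⌉ = 6 hosts.
Also, 7 VMs each exceed 6 GB, and no two of those can share a host, so at least 7 hosts are needed.
A packing using 7 hosts:
  host 1: 10 + 2 = 12
  host 2: 10 + 2 = 12
  host 3: 10 + 2 = 12
  host 4: 9 + 1 + 1 = 11
  host 5: 7 = 7
  host 6: 7 = 7
  host 7: 7 = 7
This matches the lower bound, so 7 is optimal.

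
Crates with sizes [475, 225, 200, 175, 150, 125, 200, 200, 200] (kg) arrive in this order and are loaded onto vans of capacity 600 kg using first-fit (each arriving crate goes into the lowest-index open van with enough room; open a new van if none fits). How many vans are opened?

  475 → van 1 (new)  [load 475/600]
  225 → van 2 (new)  [load 225/600]
  200 → van 2  [load 425/600]
  175 → van 2  [load 600/600]
  150 → van 3 (new)  [load 150/600]
  125 → van 1  [load 600/600]
  200 → van 3  [load 350/600]
  200 → van 3  [load 550/600]
  200 → van 4 (new)  [load 200/600]
4 vans opened.

4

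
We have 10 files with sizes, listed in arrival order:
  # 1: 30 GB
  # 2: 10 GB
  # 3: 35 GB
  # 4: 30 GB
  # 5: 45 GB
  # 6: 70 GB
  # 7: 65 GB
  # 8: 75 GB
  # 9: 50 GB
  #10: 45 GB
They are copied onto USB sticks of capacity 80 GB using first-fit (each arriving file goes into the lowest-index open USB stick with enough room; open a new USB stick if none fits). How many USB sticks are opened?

  30 → USB stick 1 (new)  [load 30/80]
  10 → USB stick 1  [load 40/80]
  35 → USB stick 1  [load 75/80]
  30 → USB stick 2 (new)  [load 30/80]
  45 → USB stick 2  [load 75/80]
  70 → USB stick 3 (new)  [load 70/80]
  65 → USB stick 4 (new)  [load 65/80]
  75 → USB stick 5 (new)  [load 75/80]
  50 → USB stick 6 (new)  [load 50/80]
  45 → USB stick 7 (new)  [load 45/80]
7 USB sticks opened.

7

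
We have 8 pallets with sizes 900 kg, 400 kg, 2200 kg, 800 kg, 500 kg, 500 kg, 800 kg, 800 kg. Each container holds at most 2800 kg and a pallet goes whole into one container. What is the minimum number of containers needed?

3

Total = 2200 + 900 + 800 + 800 + 800 + 500 + 500 + 400 = 6900 kg.
Lower bound: ⌈6900/2800⌉ = 3 containers.
A packing using 3 containers:
  container 1: 2200 + 500 = 2700
  container 2: 900 + 800 + 800 = 2500
  container 3: 800 + 500 + 400 = 1700
This matches the lower bound, so 3 is optimal.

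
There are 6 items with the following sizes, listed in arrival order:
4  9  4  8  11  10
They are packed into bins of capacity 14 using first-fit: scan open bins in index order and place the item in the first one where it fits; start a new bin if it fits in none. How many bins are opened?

  4 → bin 1 (new)  [load 4/14]
  9 → bin 1  [load 13/14]
  4 → bin 2 (new)  [load 4/14]
  8 → bin 2  [load 12/14]
  11 → bin 3 (new)  [load 11/14]
  10 → bin 4 (new)  [load 10/14]
4 bins opened.

4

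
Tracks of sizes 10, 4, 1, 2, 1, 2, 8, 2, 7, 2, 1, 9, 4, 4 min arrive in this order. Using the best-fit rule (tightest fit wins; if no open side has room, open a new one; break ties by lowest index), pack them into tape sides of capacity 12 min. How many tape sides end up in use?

  10 → side 1 (new)  [load 10/12]
  4 → side 2 (new)  [load 4/12]
  1 → side 1  [load 11/12]
  2 → side 2  [load 6/12]
  1 → side 1  [load 12/12]
  2 → side 2  [load 8/12]
  8 → side 3 (new)  [load 8/12]
  2 → side 2  [load 10/12]
  7 → side 4 (new)  [load 7/12]
  2 → side 2  [load 12/12]
  1 → side 3  [load 9/12]
  9 → side 5 (new)  [load 9/12]
  4 → side 4  [load 11/12]
  4 → side 6 (new)  [load 4/12]
6 tape sides opened.

6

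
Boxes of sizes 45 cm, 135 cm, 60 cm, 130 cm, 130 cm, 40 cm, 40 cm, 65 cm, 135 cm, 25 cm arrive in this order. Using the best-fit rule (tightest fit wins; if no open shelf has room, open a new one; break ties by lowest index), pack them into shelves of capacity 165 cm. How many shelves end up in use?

  45 → shelf 1 (new)  [load 45/165]
  135 → shelf 2 (new)  [load 135/165]
  60 → shelf 1  [load 105/165]
  130 → shelf 3 (new)  [load 130/165]
  130 → shelf 4 (new)  [load 130/165]
  40 → shelf 1  [load 145/165]
  40 → shelf 5 (new)  [load 40/165]
  65 → shelf 5  [load 105/165]
  135 → shelf 6 (new)  [load 135/165]
  25 → shelf 2  [load 160/165]
6 shelves opened.

6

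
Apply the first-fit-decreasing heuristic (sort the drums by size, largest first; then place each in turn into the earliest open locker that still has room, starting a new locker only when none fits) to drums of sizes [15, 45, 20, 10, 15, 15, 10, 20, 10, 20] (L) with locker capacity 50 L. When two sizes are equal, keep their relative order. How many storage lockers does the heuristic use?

4

Sorted descending: 45, 20, 20, 20, 15, 15, 15, 10, 10, 10.
  45 → locker 1 (new)  [load 45/50]
  20 → locker 2 (new)  [load 20/50]
  20 → locker 2  [load 40/50]
  20 → locker 3 (new)  [load 20/50]
  15 → locker 3  [load 35/50]
  15 → locker 3  [load 50/50]
  15 → locker 4 (new)  [load 15/50]
  10 → locker 2  [load 50/50]
  10 → locker 4  [load 25/50]
  10 → locker 4  [load 35/50]
4 storage lockers opened.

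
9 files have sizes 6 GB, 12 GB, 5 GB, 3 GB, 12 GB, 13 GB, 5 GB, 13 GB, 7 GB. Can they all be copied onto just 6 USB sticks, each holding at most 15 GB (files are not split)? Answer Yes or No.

Yes

A valid assignment using 6 USB sticks:
  USB stick 1: 13 = 13
  USB stick 2: 13 = 13
  USB stick 3: 12 + 3 = 15
  USB stick 4: 12 = 12
  USB stick 5: 7 + 6 = 13
  USB stick 6: 5 + 5 = 10
Every load is within 15 GB, so 6 USB sticks suffice.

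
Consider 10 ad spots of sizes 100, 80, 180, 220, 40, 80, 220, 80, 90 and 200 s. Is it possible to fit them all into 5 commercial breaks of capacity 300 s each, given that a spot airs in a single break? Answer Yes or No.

A valid assignment using 5 commercial breaks:
  break 1: 220 + 80 = 300
  break 2: 220 + 80 = 300
  break 3: 200 + 100 = 300
  break 4: 180 + 90 = 270
  break 5: 80 + 40 = 120
Every load is within 300 s, so 5 commercial breaks suffice.

Yes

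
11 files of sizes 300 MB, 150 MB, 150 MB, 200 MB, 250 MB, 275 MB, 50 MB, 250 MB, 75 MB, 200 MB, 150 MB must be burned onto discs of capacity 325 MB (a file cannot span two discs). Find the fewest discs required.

Total = 300 + 275 + 250 + 250 + 200 + 200 + 150 + 150 + 150 + 75 + 50 = 2050 MB.
Lower bound: ⌈2050/325⌉ = 7 discs.
A packing using 8 discs:
  disc 1: 300 = 300
  disc 2: 275 + 50 = 325
  disc 3: 250 + 75 = 325
  disc 4: 250 = 250
  disc 5: 200 = 200
  disc 6: 200 = 200
  disc 7: 150 + 150 = 300
  disc 8: 150 = 150
No arrangement into 7 discs stays within capacity, so 8 is optimal.

8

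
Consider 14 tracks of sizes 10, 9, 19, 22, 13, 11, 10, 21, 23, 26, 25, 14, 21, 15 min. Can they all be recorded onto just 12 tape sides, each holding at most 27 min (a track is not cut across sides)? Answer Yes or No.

Yes

A valid assignment using 11 tape sides:
  side 1: 26 = 26
  side 2: 25 = 25
  side 3: 23 = 23
  side 4: 22 = 22
  side 5: 21 = 21
  side 6: 21 = 21
  side 7: 19 = 19
  side 8: 15 + 11 = 26
  side 9: 14 + 13 = 27
  side 10: 10 + 10 = 20
  side 11: 9 = 9
That uses only 11 ≤ 12, so 12 tape sides are enough.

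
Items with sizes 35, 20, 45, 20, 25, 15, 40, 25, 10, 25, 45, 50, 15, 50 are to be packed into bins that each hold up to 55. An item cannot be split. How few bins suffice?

9

Total = 50 + 50 + 45 + 45 + 40 + 35 + 25 + 25 + 25 + 20 + 20 + 15 + 15 + 10 = 420.
Lower bound: ⌈420/55⌉ = 8 bins.
A packing using 9 bins:
  bin 1: 50 = 50
  bin 2: 50 = 50
  bin 3: 45 + 10 = 55
  bin 4: 45 = 45
  bin 5: 40 + 15 = 55
  bin 6: 35 + 20 = 55
  bin 7: 25 + 25 = 50
  bin 8: 25 + 20 = 45
  bin 9: 15 = 15
No arrangement into 8 bins stays within capacity, so 9 is optimal.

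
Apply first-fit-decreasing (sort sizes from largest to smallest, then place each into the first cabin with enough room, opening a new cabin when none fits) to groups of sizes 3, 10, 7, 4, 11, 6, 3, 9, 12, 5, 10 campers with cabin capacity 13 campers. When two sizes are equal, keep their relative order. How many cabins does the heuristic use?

7

Sorted descending: 12, 11, 10, 10, 9, 7, 6, 5, 4, 3, 3.
  12 → cabin 1 (new)  [load 12/13]
  11 → cabin 2 (new)  [load 11/13]
  10 → cabin 3 (new)  [load 10/13]
  10 → cabin 4 (new)  [load 10/13]
  9 → cabin 5 (new)  [load 9/13]
  7 → cabin 6 (new)  [load 7/13]
  6 → cabin 6  [load 13/13]
  5 → cabin 7 (new)  [load 5/13]
  4 → cabin 5  [load 13/13]
  3 → cabin 3  [load 13/13]
  3 → cabin 4  [load 13/13]
7 cabins opened.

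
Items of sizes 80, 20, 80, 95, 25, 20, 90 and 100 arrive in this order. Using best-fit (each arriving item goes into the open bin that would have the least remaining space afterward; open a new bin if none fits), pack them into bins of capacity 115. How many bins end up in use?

5

  80 → bin 1 (new)  [load 80/115]
  20 → bin 1  [load 100/115]
  80 → bin 2 (new)  [load 80/115]
  95 → bin 3 (new)  [load 95/115]
  25 → bin 2  [load 105/115]
  20 → bin 3  [load 115/115]
  90 → bin 4 (new)  [load 90/115]
  100 → bin 5 (new)  [load 100/115]
5 bins opened.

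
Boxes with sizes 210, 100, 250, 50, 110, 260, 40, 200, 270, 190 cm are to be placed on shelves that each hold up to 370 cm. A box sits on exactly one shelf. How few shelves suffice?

Total = 270 + 260 + 250 + 210 + 200 + 190 + 110 + 100 + 50 + 40 = 1680 cm.
Lower bound: ⌈1680/370⌉ = 5 shelves.
Also, 6 boxes each exceed 185 cm, and no two of those can share a shelf, so at least 6 shelves are needed.
A packing using 6 shelves:
  shelf 1: 270 + 100 = 370
  shelf 2: 260 + 110 = 370
  shelf 3: 250 + 50 + 40 = 340
  shelf 4: 210 = 210
  shelf 5: 200 = 200
  shelf 6: 190 = 190
This matches the lower bound, so 6 is optimal.

6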